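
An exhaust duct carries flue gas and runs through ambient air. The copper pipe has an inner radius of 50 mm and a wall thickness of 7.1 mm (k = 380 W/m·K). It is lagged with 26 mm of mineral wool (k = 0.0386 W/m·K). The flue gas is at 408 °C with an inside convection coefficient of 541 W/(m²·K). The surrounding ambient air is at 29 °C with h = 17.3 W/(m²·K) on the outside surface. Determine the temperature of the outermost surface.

T ≈ 54.2 °C

For a radial system each layer contributes R = ln(r_out/r_in)/(2πkL); films add R = 1/(hA).
R_inner film = 1/(h_i·2πr₁L) = 1/(541×2π×0.05×1) = 0.005884 K/W
R_copper pipe wall = ln(57.1/50)/(2π×380×1) = 5.561×10^-5 K/W
R_mineral wool = ln(83.1/57.1)/(2π×0.0386×1) = 1.547 K/W
R_outer film = 1/(h_o·2πr_oL) = 1/(17.3×2π×0.0831×1) = 0.1107 K/W
R_total = 1.664 K/W
Q = ΔT/R_total = 379/1.664
Q = 228 W/m
T_interface = T_inner − Q·ΣR(inner→interface) = 408 − 228×1.553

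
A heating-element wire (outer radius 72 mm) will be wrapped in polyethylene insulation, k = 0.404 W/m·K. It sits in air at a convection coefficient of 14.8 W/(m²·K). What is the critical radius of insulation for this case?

For a cylinder r_cr = k/h = 0.404/14.8
r_cr = 27.3 mm; since the bare radius (72 mm) is above r_cr, any added insulation will reduce heat loss.

r_cr ≈ 27.3 mm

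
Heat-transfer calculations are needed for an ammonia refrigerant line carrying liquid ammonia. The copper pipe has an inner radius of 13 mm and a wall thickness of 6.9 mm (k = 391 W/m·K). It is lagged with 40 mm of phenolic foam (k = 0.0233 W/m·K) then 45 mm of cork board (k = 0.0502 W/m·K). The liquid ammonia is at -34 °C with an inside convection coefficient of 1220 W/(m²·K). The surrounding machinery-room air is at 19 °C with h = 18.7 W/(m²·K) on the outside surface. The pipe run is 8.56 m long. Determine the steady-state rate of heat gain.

Per-layer cylindrical resistances, series-summed:
R_inner film = 1/(h_i·2πr₁L) = 1/(1220×2π×0.013×8.56) = 0.001172 K/W
R_copper pipe wall = ln(19.9/13)/(2π×391×8.56) = 2.025×10^-5 K/W
R_phenolic foam = ln(59.9/19.9)/(2π×0.0233×8.56) = 0.8793 K/W
R_cork board = ln(104.9/59.9)/(2π×0.0502×8.56) = 0.2075 K/W
R_outer film = 1/(h_o·2πr_oL) = 1/(18.7×2π×0.1049×8.56) = 0.009478 K/W
R_total = 1.098 K/W
Q = ΔT/R_total = 53/1.098

Q ≈ 48.3 W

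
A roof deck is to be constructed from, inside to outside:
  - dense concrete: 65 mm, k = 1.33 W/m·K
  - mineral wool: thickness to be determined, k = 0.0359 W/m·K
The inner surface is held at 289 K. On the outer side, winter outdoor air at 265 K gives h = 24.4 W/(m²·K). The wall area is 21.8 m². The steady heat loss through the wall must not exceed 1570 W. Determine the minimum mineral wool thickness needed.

Series thermal resistances:
R_dense concrete = L/(kA) = 0.065/(1.33×21.8) = 0.002242 K/W
R_outer film = 1/(h_o·A) = 1/(24.4×21.8) = 0.00188 K/W
Sum of the known resistances R_other = 0.004122 K/W
Required total resistance R_tot = ΔT/Q_allow = 24/1570 = 0.01529 K/W
R_mineral wool = R_tot − R_other = 0.01116 K/W
L = R·k·A = 0.01116×0.0359×21.8

L ≈ 8.74 mm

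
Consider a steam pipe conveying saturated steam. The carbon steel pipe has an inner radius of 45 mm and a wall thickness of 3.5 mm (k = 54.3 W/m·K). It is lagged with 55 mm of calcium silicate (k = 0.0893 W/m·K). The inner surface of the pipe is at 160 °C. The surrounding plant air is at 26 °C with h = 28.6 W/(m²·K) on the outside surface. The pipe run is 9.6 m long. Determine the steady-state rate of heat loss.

For a radial system each layer contributes R = ln(r_out/r_in)/(2πkL); films add R = 1/(hA).
R_carbon steel pipe wall = ln(48.5/45)/(2π×54.3×9.6) = 2.287×10^-5 K/W
R_calcium silicate = ln(103.5/48.5)/(2π×0.0893×9.6) = 0.1407 K/W
R_outer film = 1/(h_o·2πr_oL) = 1/(28.6×2π×0.1035×9.6) = 0.005601 K/W
R_total = 0.1463 K/W
Q = ΔT/R_total = 134/0.1463

Q ≈ 916 W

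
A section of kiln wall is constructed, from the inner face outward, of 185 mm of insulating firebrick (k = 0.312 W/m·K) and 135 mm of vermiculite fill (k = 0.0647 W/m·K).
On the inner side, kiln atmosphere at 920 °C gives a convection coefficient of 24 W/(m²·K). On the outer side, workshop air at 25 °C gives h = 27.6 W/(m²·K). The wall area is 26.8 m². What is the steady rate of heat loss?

Series thermal resistances:
R_inner film = 1/(h_i·A) = 1/(24×26.8) = 0.001555 K/W
R_insulating firebrick = L/(kA) = 0.185/(0.312×26.8) = 0.02212 K/W
R_vermiculite fill = L/(kA) = 0.135/(0.0647×26.8) = 0.07786 K/W
R_outer film = 1/(h_o·A) = 1/(27.6×26.8) = 0.001352 K/W
R_total = 0.1029 K/W
Q = ΔT / R_total = 895 / 0.1029

Q ≈ 8700 W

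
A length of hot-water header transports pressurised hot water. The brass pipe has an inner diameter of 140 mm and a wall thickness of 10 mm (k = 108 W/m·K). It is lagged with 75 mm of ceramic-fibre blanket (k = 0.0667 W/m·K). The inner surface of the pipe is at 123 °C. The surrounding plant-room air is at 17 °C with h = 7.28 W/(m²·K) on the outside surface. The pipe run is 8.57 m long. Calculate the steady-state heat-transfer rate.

Q ≈ 528 W

For a radial system each layer contributes R = ln(r_out/r_in)/(2πkL); films add R = 1/(hA).
R_brass pipe wall = ln(80/70)/(2π×108×8.57) = 2.296×10^-5 K/W
R_ceramic-fibre blanket = ln(155/80)/(2π×0.0667×8.57) = 0.1842 K/W
R_outer film = 1/(h_o·2πr_oL) = 1/(7.28×2π×0.155×8.57) = 0.01646 K/W
R_total = 0.2006 K/W
Q = ΔT/R_total = 106/0.2006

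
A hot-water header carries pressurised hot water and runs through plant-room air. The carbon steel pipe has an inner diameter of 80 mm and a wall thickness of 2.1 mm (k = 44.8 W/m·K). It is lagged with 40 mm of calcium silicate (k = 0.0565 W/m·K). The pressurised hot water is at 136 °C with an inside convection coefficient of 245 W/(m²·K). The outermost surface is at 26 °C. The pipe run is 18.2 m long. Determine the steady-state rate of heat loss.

Treating each annulus and film as a series resistance:
R_inner film = 1/(h_i·2πr₁L) = 1/(245×2π×0.04×18.2) = 8.923×10^-4 K/W
R_carbon steel pipe wall = ln(42.1/40)/(2π×44.8×18.2) = 9.988×10^-6 K/W
R_calcium silicate = ln(82.1/42.1)/(2π×0.0565×18.2) = 0.1034 K/W
R_total = 0.1043 K/W
Q = ΔT/R_total = 110/0.1043

Q ≈ 1050 W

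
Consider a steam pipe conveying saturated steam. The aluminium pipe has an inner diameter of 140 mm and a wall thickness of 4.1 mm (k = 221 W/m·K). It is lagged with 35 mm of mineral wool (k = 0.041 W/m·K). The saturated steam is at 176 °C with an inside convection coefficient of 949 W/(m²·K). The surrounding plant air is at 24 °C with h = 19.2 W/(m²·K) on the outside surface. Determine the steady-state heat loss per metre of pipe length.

q′ ≈ 96.2 W/m

Per-layer cylindrical resistances, series-summed:
R_inner film = 1/(h_i·2πr₁L) = 1/(949×2π×0.07×1) = 0.002396 K/W
R_aluminium pipe wall = ln(74.1/70)/(2π×221×1) = 4.099×10^-5 K/W
R_mineral wool = ln(109.1/74.1)/(2π×0.041×1) = 1.502 K/W
R_outer film = 1/(h_o·2πr_oL) = 1/(19.2×2π×0.1091×1) = 0.07598 K/W
R_total = 1.58 K/W
Q = ΔT/R_total = 152/1.58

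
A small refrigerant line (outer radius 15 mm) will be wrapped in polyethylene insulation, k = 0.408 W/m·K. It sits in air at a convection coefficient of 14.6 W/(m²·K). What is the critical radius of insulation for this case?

r_cr ≈ 27.9 mm

For a cylinder r_cr = k/h = 0.408/14.6
r_cr = 27.9 mm; since the bare radius (15 mm) is below r_cr, adding a thin layer of insulation will *increase* heat loss.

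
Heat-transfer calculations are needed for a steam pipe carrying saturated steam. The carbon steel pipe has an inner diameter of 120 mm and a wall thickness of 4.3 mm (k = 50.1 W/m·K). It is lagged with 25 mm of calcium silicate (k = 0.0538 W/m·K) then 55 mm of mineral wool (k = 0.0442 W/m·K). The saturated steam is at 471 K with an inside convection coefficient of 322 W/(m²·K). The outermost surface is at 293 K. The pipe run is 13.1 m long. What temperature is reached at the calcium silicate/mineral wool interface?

Cylindrical conduction, so R = ln(r₂/r₁)/(2πkL) per layer, in series:
R_inner film = 1/(h_i·2πr₁L) = 1/(322×2π×0.06×13.1) = 6.288×10^-4 K/W
R_carbon steel pipe wall = ln(64.3/60)/(2π×50.1×13.1) = 1.678×10^-5 K/W
R_calcium silicate = ln(89.3/64.3)/(2π×0.0538×13.1) = 0.07417 K/W
R_mineral wool = ln(144.3/89.3)/(2π×0.0442×13.1) = 0.1319 K/W
R_total = 0.2067 K/W
Q = ΔT/R_total = 178/0.2067
Q = 861 W
T_interface = T_inner − Q·ΣR(inner→interface) = 471 − 861×0.07482

T ≈ 407 K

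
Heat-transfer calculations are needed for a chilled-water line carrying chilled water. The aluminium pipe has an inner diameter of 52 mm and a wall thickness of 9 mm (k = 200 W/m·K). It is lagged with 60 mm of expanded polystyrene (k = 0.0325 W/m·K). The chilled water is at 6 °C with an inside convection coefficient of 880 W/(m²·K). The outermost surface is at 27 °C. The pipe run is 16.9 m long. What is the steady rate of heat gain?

Cylindrical conduction, so R = ln(r₂/r₁)/(2πkL) per layer, in series:
R_inner film = 1/(h_i·2πr₁L) = 1/(880×2π×0.026×16.9) = 4.116×10^-4 K/W
R_aluminium pipe wall = ln(35/26)/(2π×200×16.9) = 1.4×10^-5 K/W
R_expanded polystyrene = ln(95/35)/(2π×0.0325×16.9) = 0.2893 K/W
R_total = 0.2898 K/W
Q = ΔT/R_total = 21/0.2898

Q ≈ 72.5 W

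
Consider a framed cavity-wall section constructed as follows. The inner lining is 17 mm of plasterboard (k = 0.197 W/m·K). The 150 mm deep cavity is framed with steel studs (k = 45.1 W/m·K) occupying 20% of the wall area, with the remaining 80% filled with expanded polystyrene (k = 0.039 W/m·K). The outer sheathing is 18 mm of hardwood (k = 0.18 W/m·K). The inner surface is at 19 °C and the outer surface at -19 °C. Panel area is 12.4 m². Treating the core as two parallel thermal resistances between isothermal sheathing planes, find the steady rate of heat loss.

Sheathing layers in series; stud and cavity paths in parallel between them.
R_inner = 0.017/(0.197×12.4) = 0.006959 K/W
R_stud  = 0.15/(45.1×0.2×12.4) = 0.001341 K/W
R_cav   = 0.15/(0.039×0.8×12.4) = 0.3877 K/W
1/R_core = 1/R_stud + 1/R_cav → R_core = 0.001336 K/W
R_outer = 0.018/(0.18×12.4) = 0.008065 K/W
R_total = 0.01636 K/W
Q = ΔT/R_total = 38/0.01636

Q ≈ 2320 W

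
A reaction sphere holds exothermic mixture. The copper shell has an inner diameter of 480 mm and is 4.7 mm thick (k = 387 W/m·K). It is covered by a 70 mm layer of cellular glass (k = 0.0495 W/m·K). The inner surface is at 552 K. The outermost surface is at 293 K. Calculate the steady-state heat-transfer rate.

Q ≈ 177 W

Spherical conduction: R = (1/r_in − 1/r_out)/(4πk) per layer; series-sum.
R_copper shell = (1/0.24 − 1/0.2447)/(4π×387) = 1.646×10^-5 K/W
R_cellular glass = (1/0.2447 − 1/0.3147)/(4π×0.0495) = 1.461 K/W
R_total = 1.461 K/W
Q = ΔT/R_total = 259/1.461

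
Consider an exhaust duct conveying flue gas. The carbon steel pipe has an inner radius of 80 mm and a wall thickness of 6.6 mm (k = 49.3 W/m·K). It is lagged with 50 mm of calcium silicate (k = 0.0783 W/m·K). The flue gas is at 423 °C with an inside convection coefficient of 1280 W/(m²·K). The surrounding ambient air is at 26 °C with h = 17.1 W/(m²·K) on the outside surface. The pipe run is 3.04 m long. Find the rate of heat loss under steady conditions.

Per-layer cylindrical resistances, series-summed:
R_inner film = 1/(h_i·2πr₁L) = 1/(1280×2π×0.08×3.04) = 5.113×10^-4 K/W
R_carbon steel pipe wall = ln(86.6/80)/(2π×49.3×3.04) = 8.418×10^-5 K/W
R_calcium silicate = ln(136.6/86.6)/(2π×0.0783×3.04) = 0.3047 K/W
R_outer film = 1/(h_o·2πr_oL) = 1/(17.1×2π×0.1366×3.04) = 0.02241 K/W
R_total = 0.3277 K/W
Q = ΔT/R_total = 397/0.3277

Q ≈ 1210 W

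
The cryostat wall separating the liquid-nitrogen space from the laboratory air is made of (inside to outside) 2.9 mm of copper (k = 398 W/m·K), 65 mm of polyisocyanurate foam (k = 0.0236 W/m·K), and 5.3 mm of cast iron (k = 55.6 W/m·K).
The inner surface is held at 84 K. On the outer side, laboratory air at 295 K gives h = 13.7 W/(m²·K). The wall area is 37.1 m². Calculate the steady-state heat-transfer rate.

Q ≈ 2770 W

Model the wall as resistances in series:
R_copper = L/(kA) = 0.0029/(398×37.1) = 1.964×10^-7 K/W
R_polyisocyanurate foam = L/(kA) = 0.065/(0.0236×37.1) = 0.07424 K/W
R_cast iron = L/(kA) = 0.0053/(55.6×37.1) = 2.569×10^-6 K/W
R_outer film = 1/(h_o·A) = 1/(13.7×37.1) = 0.001967 K/W
R_total = 0.07621 K/W
Q = ΔT / R_total = 211 / 0.07621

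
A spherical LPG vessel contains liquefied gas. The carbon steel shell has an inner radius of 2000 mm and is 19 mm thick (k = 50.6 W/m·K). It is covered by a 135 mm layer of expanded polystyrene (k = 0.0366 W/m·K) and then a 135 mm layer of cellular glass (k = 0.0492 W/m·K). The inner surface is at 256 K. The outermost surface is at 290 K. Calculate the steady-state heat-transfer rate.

Q ≈ 304 W

Spherical conduction: R = (1/r_in − 1/r_out)/(4πk) per layer; series-sum.
R_carbon steel shell = (1/2 − 1/2.019)/(4π×50.6) = 7.4×10^-6 K/W
R_expanded polystyrene = (1/2.019 − 1/2.154)/(4π×0.0366) = 0.06749 K/W
R_cellular glass = (1/2.154 − 1/2.289)/(4π×0.0492) = 0.04429 K/W
R_total = 0.1118 K/W
Q = ΔT/R_total = 34/0.1118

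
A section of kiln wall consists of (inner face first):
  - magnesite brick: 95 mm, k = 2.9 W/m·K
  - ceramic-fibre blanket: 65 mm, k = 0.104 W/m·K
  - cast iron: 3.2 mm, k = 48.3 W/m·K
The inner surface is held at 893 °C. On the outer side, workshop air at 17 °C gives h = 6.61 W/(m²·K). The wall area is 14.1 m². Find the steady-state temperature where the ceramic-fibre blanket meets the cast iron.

Treating each layer as a thermal resistance in series:
R_magnesite brick = L/(kA) = 0.095/(2.9×14.1) = 0.002323 K/W
R_ceramic-fibre blanket = L/(kA) = 0.065/(0.104×14.1) = 0.04433 K/W
R_cast iron = L/(kA) = 0.0032/(48.3×14.1) = 4.699×10^-6 K/W
R_outer film = 1/(h_o·A) = 1/(6.61×14.1) = 0.01073 K/W
R_total = 0.05738 K/W;  Q = ΔT/R_total = 876/0.05738 = 15270 W
T_interface = T_inner − Q·ΣR(inner→interface) = 893 − 15300×0.04665

T ≈ 181 °C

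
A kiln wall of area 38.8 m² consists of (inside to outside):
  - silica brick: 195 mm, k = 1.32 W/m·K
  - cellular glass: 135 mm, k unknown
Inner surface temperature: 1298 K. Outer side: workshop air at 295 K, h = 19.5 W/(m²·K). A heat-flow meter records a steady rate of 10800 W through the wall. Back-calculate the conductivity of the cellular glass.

k ≈ 0.0397 W/(m·K)

Thermal resistances in series:
R_silica brick = L/(kA) = 0.195/(1.32×38.8) = 0.003807 K/W
R_outer film = 1/(h_o·A) = 1/(19.5×38.8) = 0.001322 K/W
Sum of known resistances R_other = 0.005129 K/W
Total R = ΔT/Q = 1003/10800 = 0.09287 K/W
R_cellular glass = R_total − R_other = 0.08774 K/W
k = L/(R·A) = 0.135/(0.08774×38.8)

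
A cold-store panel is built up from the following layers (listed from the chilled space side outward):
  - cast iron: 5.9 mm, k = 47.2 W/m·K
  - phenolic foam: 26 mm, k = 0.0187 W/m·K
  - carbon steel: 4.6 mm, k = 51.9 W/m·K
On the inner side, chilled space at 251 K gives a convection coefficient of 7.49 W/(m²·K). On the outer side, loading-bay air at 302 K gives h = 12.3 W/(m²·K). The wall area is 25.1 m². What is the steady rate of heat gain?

Q ≈ 797 W

Using the resistance-network approach (series):
R_inner film = 1/(h_i·A) = 1/(7.49×25.1) = 0.005319 K/W
R_cast iron = L/(kA) = 0.0059/(47.2×25.1) = 4.98×10^-6 K/W
R_phenolic foam = L/(kA) = 0.026/(0.0187×25.1) = 0.05539 K/W
R_carbon steel = L/(kA) = 0.0046/(51.9×25.1) = 3.531×10^-6 K/W
R_outer film = 1/(h_o·A) = 1/(12.3×25.1) = 0.003239 K/W
R_total = 0.06396 K/W
Q = ΔT / R_total = 51 / 0.06396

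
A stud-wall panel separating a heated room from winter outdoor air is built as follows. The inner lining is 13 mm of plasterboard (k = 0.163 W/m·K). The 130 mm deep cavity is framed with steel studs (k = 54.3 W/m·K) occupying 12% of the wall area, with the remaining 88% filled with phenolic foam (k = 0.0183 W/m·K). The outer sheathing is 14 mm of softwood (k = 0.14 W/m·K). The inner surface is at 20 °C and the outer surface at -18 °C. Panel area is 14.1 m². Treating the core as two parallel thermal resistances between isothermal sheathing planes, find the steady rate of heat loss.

Q ≈ 2680 W

Sheathing layers in series; stud and cavity paths in parallel between them.
R_inner = 0.013/(0.163×14.1) = 0.005656 K/W
R_stud  = 0.13/(54.3×0.12×14.1) = 0.001415 K/W
R_cav   = 0.13/(0.0183×0.88×14.1) = 0.5725 K/W
1/R_core = 1/R_stud + 1/R_cav → R_core = 0.001411 K/W
R_outer = 0.014/(0.14×14.1) = 0.007092 K/W
R_total = 0.01416 K/W
Q = ΔT/R_total = 38/0.01416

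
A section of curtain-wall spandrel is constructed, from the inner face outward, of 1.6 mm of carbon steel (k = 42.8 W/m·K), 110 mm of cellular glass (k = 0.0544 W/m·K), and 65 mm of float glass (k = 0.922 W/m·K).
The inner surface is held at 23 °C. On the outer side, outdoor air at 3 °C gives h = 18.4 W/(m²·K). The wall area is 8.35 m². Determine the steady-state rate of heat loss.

Series thermal resistances:
R_carbon steel = L/(kA) = 0.0016/(42.8×8.35) = 4.477×10^-6 K/W
R_cellular glass = L/(kA) = 0.11/(0.0544×8.35) = 0.2422 K/W
R_float glass = L/(kA) = 0.065/(0.922×8.35) = 0.008443 K/W
R_outer film = 1/(h_o·A) = 1/(18.4×8.35) = 0.006509 K/W
R_total = 0.2571 K/W
Q = ΔT / R_total = 20 / 0.2571

Q ≈ 77.8 W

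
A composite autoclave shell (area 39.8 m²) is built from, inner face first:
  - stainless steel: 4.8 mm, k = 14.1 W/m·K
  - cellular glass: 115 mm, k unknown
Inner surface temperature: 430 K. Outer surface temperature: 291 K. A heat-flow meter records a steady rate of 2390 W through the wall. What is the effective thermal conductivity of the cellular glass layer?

k ≈ 0.0497 W/(m·K)

Treating each layer as a thermal resistance in series:
R_stainless steel = L/(kA) = 0.0048/(14.1×39.8) = 8.553×10^-6 K/W
Sum of known resistances R_other = 8.553×10^-6 K/W
Total R = ΔT/Q = 139/2390 = 0.05816 K/W
R_cellular glass = R_total − R_other = 0.05815 K/W
k = L/(R·A) = 0.115/(0.05815×39.8)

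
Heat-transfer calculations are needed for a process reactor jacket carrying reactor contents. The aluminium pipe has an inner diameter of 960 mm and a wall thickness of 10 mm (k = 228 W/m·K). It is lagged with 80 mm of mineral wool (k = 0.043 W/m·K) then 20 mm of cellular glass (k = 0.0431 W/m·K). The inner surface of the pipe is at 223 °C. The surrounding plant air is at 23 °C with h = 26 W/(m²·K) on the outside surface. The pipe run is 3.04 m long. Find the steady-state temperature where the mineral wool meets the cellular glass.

T ≈ 62.5 °C

Cylindrical conduction, so R = ln(r₂/r₁)/(2πkL) per layer, in series:
R_aluminium pipe wall = ln(490/480)/(2π×228×3.04) = 4.735×10^-6 K/W
R_mineral wool = ln(570/490)/(2π×0.043×3.04) = 0.1841 K/W
R_cellular glass = ln(590/570)/(2π×0.0431×3.04) = 0.04189 K/W
R_outer film = 1/(h_o·2πr_oL) = 1/(26×2π×0.59×3.04) = 0.003413 K/W
R_total = 0.2294 K/W
Q = ΔT/R_total = 200/0.2294
Q = 872 W
T_interface = T_inner − Q·ΣR(inner→interface) = 223 − 872×0.1841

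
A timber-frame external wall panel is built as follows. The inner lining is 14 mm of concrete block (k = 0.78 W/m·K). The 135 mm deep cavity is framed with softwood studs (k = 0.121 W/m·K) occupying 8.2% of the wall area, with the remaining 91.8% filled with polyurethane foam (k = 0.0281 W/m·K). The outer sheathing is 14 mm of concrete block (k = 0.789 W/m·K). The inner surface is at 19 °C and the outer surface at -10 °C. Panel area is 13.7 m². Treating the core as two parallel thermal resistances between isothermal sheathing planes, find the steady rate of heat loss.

Q ≈ 104 W

Sheathing layers in series; stud and cavity paths in parallel between them.
R_inner = 0.014/(0.78×13.7) = 0.00131 K/W
R_stud  = 0.135/(0.121×0.082×13.7) = 0.9931 K/W
R_cav   = 0.135/(0.0281×0.918×13.7) = 0.382 K/W
1/R_core = 1/R_stud + 1/R_cav → R_core = 0.2759 K/W
R_outer = 0.014/(0.789×13.7) = 0.001295 K/W
R_total = 0.2785 K/W
Q = ΔT/R_total = 29/0.2785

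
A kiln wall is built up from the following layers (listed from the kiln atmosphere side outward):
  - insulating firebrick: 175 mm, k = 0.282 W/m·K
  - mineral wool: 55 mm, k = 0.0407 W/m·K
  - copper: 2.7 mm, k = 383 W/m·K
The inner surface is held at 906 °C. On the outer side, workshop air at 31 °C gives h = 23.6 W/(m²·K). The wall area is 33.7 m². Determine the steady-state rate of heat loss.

Treating each layer as a thermal resistance in series:
R_insulating firebrick = L/(kA) = 0.175/(0.282×33.7) = 0.01841 K/W
R_mineral wool = L/(kA) = 0.055/(0.0407×33.7) = 0.0401 K/W
R_copper = L/(kA) = 0.0027/(383×33.7) = 2.092×10^-7 K/W
R_outer film = 1/(h_o·A) = 1/(23.6×33.7) = 0.001257 K/W
R_total = 0.05977 K/W
Q = ΔT / R_total = 875 / 0.05977

Q ≈ 14600 W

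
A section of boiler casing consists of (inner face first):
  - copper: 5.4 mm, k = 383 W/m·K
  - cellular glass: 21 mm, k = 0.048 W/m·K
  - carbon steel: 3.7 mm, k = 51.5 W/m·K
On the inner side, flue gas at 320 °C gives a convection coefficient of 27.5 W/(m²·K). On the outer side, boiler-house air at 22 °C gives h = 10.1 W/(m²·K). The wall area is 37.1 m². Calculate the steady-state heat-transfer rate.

Series thermal resistances:
R_inner film = 1/(h_i·A) = 1/(27.5×37.1) = 9.802×10^-4 K/W
R_copper = L/(kA) = 0.0054/(383×37.1) = 3.8×10^-7 K/W
R_cellular glass = L/(kA) = 0.021/(0.048×37.1) = 0.01179 K/W
R_carbon steel = L/(kA) = 0.0037/(51.5×37.1) = 1.937×10^-6 K/W
R_outer film = 1/(h_o·A) = 1/(10.1×37.1) = 0.002669 K/W
R_total = 0.01544 K/W
Q = ΔT / R_total = 298 / 0.01544

Q ≈ 19300 W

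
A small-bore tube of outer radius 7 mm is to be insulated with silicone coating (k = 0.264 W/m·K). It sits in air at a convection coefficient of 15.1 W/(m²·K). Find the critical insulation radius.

r_cr ≈ 17.5 mm

For a cylinder r_cr = k/h = 0.264/15.1
r_cr = 17.5 mm; since the bare radius (7 mm) is below r_cr, adding a thin layer of insulation will *increase* heat loss.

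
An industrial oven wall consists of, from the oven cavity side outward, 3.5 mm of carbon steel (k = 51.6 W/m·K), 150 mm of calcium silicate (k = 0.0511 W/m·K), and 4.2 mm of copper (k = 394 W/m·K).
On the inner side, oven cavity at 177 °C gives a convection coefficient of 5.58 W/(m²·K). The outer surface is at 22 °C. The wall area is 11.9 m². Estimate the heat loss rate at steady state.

Q ≈ 592 W

Series thermal resistances:
R_inner film = 1/(h_i·A) = 1/(5.58×11.9) = 0.01506 K/W
R_carbon steel = L/(kA) = 0.0035/(51.6×11.9) = 5.7×10^-6 K/W
R_calcium silicate = L/(kA) = 0.15/(0.0511×11.9) = 0.2467 K/W
R_copper = L/(kA) = 0.0042/(394×11.9) = 8.958×10^-7 K/W
R_total = 0.2617 K/W
Q = ΔT / R_total = 155 / 0.2617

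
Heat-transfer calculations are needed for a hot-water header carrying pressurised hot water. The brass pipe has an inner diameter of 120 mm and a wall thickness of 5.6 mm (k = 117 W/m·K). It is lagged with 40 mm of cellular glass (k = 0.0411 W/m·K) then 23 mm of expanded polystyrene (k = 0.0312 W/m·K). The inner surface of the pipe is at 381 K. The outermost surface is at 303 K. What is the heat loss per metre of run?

q′ ≈ 27.4 W/m

Radial resistances (cylindrical: R_cond = ln(r_o/r_i)/(2πkL), R_conv = 1/(h·2πrL)):
R_brass pipe wall = ln(65.6/60)/(2π×117×1) = 1.214×10^-4 K/W
R_cellular glass = ln(105.6/65.6)/(2π×0.0411×1) = 1.844 K/W
R_expanded polystyrene = ln(128.6/105.6)/(2π×0.0312×1) = 1.005 K/W
R_total = 2.849 K/W
Q = ΔT/R_total = 78/2.849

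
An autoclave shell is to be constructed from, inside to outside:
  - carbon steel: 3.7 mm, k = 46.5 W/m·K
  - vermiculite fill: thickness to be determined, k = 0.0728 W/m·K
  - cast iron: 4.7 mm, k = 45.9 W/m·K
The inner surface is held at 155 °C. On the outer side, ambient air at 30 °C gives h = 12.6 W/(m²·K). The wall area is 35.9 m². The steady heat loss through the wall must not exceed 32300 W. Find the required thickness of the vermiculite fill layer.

Model the wall as resistances in series:
R_carbon steel = L/(kA) = 0.0037/(46.5×35.9) = 2.216×10^-6 K/W
R_cast iron = L/(kA) = 0.0047/(45.9×35.9) = 2.852×10^-6 K/W
R_outer film = 1/(h_o·A) = 1/(12.6×35.9) = 0.002211 K/W
Sum of the known resistances R_other = 0.002216 K/W
Required total resistance R_tot = ΔT/Q_allow = 125/32300 = 0.00387 K/W
R_vermiculite fill = R_tot − R_other = 0.001654 K/W
L = R·k·A = 0.001654×0.0728×35.9

L ≈ 4.32 mm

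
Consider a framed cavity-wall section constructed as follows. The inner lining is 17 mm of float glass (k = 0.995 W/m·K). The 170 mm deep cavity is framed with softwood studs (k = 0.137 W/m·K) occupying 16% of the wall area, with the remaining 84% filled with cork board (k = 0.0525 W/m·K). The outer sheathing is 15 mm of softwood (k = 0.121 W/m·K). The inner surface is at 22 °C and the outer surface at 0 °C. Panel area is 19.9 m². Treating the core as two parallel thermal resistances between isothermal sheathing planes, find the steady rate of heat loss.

Q ≈ 161 W

Sheathing layers in series; stud and cavity paths in parallel between them.
R_inner = 0.017/(0.995×19.9) = 8.586×10^-4 K/W
R_stud  = 0.17/(0.137×0.16×19.9) = 0.3897 K/W
R_cav   = 0.17/(0.0525×0.84×19.9) = 0.1937 K/W
1/R_core = 1/R_stud + 1/R_cav → R_core = 0.1294 K/W
R_outer = 0.015/(0.121×19.9) = 0.006229 K/W
R_total = 0.1365 K/W
Q = ΔT/R_total = 22/0.1365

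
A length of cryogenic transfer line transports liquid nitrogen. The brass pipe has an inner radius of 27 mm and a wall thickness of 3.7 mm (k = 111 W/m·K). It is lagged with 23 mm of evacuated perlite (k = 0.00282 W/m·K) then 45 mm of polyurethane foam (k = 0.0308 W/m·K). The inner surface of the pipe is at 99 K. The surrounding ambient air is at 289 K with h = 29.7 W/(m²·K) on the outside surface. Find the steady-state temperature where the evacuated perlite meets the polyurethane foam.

T ≈ 272 K

Treating each annulus and film as a series resistance:
R_brass pipe wall = ln(30.7/27)/(2π×111×1) = 1.841×10^-4 K/W
R_evacuated perlite = ln(53.7/30.7)/(2π×0.00282×1) = 31.56 K/W
R_polyurethane foam = ln(98.7/53.7)/(2π×0.0308×1) = 3.145 K/W
R_outer film = 1/(h_o·2πr_oL) = 1/(29.7×2π×0.0987×1) = 0.05429 K/W
R_total = 34.76 K/W
Q = ΔT/R_total = 190/34.76
Q = 5.47 W/m
T_interface = T_inner + Q·ΣR(inner→interface) = 99 + 5.47×31.56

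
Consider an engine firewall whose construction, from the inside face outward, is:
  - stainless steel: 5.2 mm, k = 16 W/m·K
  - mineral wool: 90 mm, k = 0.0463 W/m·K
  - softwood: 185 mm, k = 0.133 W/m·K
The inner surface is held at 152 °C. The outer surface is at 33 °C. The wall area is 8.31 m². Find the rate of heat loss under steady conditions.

Series thermal resistances:
R_stainless steel = L/(kA) = 0.0052/(16×8.31) = 3.911×10^-5 K/W
R_mineral wool = L/(kA) = 0.09/(0.0463×8.31) = 0.2339 K/W
R_softwood = L/(kA) = 0.185/(0.133×8.31) = 0.1674 K/W
R_total = 0.4013 K/W
Q = ΔT / R_total = 119 / 0.4013

Q ≈ 297 W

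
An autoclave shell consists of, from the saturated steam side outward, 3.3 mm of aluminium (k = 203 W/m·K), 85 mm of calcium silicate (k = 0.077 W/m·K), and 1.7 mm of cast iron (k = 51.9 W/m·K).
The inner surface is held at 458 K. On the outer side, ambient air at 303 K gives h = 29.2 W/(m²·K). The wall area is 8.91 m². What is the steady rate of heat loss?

Treating each layer as a thermal resistance in series:
R_aluminium = L/(kA) = 0.0033/(203×8.91) = 1.824×10^-6 K/W
R_calcium silicate = L/(kA) = 0.085/(0.077×8.91) = 0.1239 K/W
R_cast iron = L/(kA) = 0.0017/(51.9×8.91) = 3.676×10^-6 K/W
R_outer film = 1/(h_o·A) = 1/(29.2×8.91) = 0.003844 K/W
R_total = 0.1277 K/W
Q = ΔT / R_total = 155 / 0.1277

Q ≈ 1210 W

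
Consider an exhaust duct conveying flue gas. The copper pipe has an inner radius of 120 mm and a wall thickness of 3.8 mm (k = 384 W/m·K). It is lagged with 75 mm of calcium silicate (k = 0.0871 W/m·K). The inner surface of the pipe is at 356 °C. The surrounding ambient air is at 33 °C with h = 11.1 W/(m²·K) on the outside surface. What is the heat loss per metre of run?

q′ ≈ 345 W/m

Cylindrical conduction, so R = ln(r₂/r₁)/(2πkL) per layer, in series:
R_copper pipe wall = ln(123.8/120)/(2π×384×1) = 1.292×10^-5 K/W
R_calcium silicate = ln(198.8/123.8)/(2π×0.0871×1) = 0.8655 K/W
R_outer film = 1/(h_o·2πr_oL) = 1/(11.1×2π×0.1988×1) = 0.07212 K/W
R_total = 0.9376 K/W
Q = ΔT/R_total = 323/0.9376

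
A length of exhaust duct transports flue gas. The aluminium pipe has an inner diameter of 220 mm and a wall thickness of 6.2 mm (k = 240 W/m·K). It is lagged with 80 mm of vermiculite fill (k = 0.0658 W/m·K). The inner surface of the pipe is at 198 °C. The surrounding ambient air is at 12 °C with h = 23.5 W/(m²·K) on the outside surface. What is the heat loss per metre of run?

Cylindrical conduction, so R = ln(r₂/r₁)/(2πkL) per layer, in series:
R_aluminium pipe wall = ln(116.2/110)/(2π×240×1) = 3.636×10^-5 K/W
R_vermiculite fill = ln(196.2/116.2)/(2π×0.0658×1) = 1.267 K/W
R_outer film = 1/(h_o·2πr_oL) = 1/(23.5×2π×0.1962×1) = 0.03452 K/W
R_total = 1.302 K/W
Q = ΔT/R_total = 186/1.302

q′ ≈ 143 W/m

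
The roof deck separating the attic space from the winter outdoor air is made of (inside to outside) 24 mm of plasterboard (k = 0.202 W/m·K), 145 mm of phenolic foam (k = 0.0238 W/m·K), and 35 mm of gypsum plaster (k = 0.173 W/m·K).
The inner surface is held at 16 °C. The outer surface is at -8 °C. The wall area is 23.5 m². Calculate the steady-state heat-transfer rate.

Treating each layer as a thermal resistance in series:
R_plasterboard = L/(kA) = 0.024/(0.202×23.5) = 0.005056 K/W
R_phenolic foam = L/(kA) = 0.145/(0.0238×23.5) = 0.2593 K/W
R_gypsum plaster = L/(kA) = 0.035/(0.173×23.5) = 0.008609 K/W
R_total = 0.2729 K/W
Q = ΔT / R_total = 24 / 0.2729

Q ≈ 87.9 W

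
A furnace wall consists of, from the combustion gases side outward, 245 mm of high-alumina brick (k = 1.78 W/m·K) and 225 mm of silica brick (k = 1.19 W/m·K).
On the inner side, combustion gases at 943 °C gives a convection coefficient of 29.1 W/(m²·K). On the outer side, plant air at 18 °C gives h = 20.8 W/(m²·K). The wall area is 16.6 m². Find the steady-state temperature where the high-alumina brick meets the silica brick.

T ≈ 554 °C

Thermal resistances in series:
R_inner film = 1/(h_i·A) = 1/(29.1×16.6) = 0.00207 K/W
R_high-alumina brick = L/(kA) = 0.245/(1.78×16.6) = 0.008292 K/W
R_silica brick = L/(kA) = 0.225/(1.19×16.6) = 0.01139 K/W
R_outer film = 1/(h_o·A) = 1/(20.8×16.6) = 0.002896 K/W
R_total = 0.02465 K/W;  Q = ΔT/R_total = 925/0.02465 = 37530 W
T_interface = T_inner − Q·ΣR(inner→interface) = 943 − 37500×0.01036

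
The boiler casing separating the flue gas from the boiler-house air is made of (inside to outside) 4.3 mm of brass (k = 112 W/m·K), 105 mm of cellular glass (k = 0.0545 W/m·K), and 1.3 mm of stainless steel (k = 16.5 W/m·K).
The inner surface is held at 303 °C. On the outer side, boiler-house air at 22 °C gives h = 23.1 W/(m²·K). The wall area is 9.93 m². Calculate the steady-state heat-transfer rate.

Model the wall as resistances in series:
R_brass = L/(kA) = 0.0043/(112×9.93) = 3.866×10^-6 K/W
R_cellular glass = L/(kA) = 0.105/(0.0545×9.93) = 0.194 K/W
R_stainless steel = L/(kA) = 0.0013/(16.5×9.93) = 7.934×10^-6 K/W
R_outer film = 1/(h_o·A) = 1/(23.1×9.93) = 0.00436 K/W
R_total = 0.1984 K/W
Q = ΔT / R_total = 281 / 0.1984

Q ≈ 1420 W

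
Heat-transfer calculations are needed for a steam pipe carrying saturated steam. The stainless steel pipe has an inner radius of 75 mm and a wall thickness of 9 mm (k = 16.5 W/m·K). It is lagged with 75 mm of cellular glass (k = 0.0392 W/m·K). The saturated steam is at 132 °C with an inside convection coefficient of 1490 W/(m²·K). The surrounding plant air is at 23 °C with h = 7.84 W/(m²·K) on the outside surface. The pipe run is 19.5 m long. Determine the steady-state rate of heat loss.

Radial resistances (cylindrical: R_cond = ln(r_o/r_i)/(2πkL), R_conv = 1/(h·2πrL)):
R_inner film = 1/(h_i·2πr₁L) = 1/(1490×2π×0.075×19.5) = 7.304×10^-5 K/W
R_stainless steel pipe wall = ln(84/75)/(2π×16.5×19.5) = 5.606×10^-5 K/W
R_cellular glass = ln(159/84)/(2π×0.0392×19.5) = 0.1329 K/W
R_outer film = 1/(h_o·2πr_oL) = 1/(7.84×2π×0.159×19.5) = 0.006547 K/W
R_total = 0.1395 K/W
Q = ΔT/R_total = 109/0.1395

Q ≈ 781 W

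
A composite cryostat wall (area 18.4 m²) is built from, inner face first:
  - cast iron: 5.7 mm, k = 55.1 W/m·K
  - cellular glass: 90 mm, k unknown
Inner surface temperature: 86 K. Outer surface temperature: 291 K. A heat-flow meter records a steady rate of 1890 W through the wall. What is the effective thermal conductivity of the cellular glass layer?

Series thermal resistances:
R_cast iron = L/(kA) = 0.0057/(55.1×18.4) = 5.622×10^-6 K/W
Sum of known resistances R_other = 5.622×10^-6 K/W
Total R = ΔT/Q = 205/1890 = 0.1085 K/W
R_cellular glass = R_total − R_other = 0.1085 K/W
k = L/(R·A) = 0.09/(0.1085×18.4)

k ≈ 0.0451 W/(m·K)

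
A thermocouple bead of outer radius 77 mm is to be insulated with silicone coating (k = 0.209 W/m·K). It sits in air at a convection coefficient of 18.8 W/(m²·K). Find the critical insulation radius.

r_cr ≈ 22.2 mm

For a sphere r_cr = 2k/h = 2×0.209/18.8
r_cr = 22.2 mm; since the bare radius (77 mm) is above r_cr, any added insulation will reduce heat loss.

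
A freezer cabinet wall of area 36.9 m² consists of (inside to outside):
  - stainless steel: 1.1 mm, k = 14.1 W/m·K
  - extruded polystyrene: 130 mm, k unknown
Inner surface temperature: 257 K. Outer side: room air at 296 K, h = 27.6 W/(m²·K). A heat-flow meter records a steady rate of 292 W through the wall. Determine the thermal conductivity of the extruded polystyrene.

Series thermal resistances:
R_stainless steel = L/(kA) = 0.0011/(14.1×36.9) = 2.114×10^-6 K/W
R_outer film = 1/(h_o·A) = 1/(27.6×36.9) = 9.819×10^-4 K/W
Sum of known resistances R_other = 9.84×10^-4 K/W
Total R = ΔT/Q = 39/292 = 0.1336 K/W
R_extruded polystyrene = R_total − R_other = 0.1326 K/W
k = L/(R·A) = 0.13/(0.1326×36.9)

k ≈ 0.0266 W/(m·K)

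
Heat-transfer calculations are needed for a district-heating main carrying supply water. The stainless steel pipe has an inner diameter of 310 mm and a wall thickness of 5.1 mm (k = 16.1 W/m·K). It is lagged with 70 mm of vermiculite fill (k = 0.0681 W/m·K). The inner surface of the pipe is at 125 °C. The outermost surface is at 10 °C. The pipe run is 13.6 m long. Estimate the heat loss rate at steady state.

Q ≈ 1840 W

For a radial system each layer contributes R = ln(r_out/r_in)/(2πkL); films add R = 1/(hA).
R_stainless steel pipe wall = ln(160.1/155)/(2π×16.1×13.6) = 2.353×10^-5 K/W
R_vermiculite fill = ln(230.1/160.1)/(2π×0.0681×13.6) = 0.06233 K/W
R_total = 0.06235 K/W
Q = ΔT/R_total = 115/0.06235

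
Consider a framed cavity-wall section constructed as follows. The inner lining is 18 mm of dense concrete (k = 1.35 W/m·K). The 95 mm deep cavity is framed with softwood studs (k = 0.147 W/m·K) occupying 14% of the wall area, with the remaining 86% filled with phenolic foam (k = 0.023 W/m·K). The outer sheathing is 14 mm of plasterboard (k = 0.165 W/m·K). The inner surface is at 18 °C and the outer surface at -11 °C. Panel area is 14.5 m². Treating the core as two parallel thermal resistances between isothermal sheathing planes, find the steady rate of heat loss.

Sheathing layers in series; stud and cavity paths in parallel between them.
R_inner = 0.018/(1.35×14.5) = 9.195×10^-4 K/W
R_stud  = 0.095/(0.147×0.14×14.5) = 0.3184 K/W
R_cav   = 0.095/(0.023×0.86×14.5) = 0.3312 K/W
1/R_core = 1/R_stud + 1/R_cav → R_core = 0.1623 K/W
R_outer = 0.014/(0.165×14.5) = 0.005852 K/W
R_total = 0.1691 K/W
Q = ΔT/R_total = 29/0.1691

Q ≈ 171 W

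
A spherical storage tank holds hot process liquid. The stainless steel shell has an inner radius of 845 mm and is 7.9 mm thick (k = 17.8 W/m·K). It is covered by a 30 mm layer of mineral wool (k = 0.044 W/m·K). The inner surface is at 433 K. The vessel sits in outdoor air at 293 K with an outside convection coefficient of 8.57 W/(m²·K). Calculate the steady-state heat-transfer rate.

Q ≈ 1670 W

Radial (spherical) resistances in series:
R_stainless steel shell = (1/0.845 − 1/0.8529)/(4π×17.8) = 4.901×10^-5 K/W
R_mineral wool = (1/0.8529 − 1/0.8829)/(4π×0.044) = 0.07205 K/W
R_outer film = 1/(h·4πr_o²) = 1/(8.57×4π×0.8829²) = 0.01191 K/W
R_total = 0.08401 K/W
Q = ΔT/R_total = 140/0.08401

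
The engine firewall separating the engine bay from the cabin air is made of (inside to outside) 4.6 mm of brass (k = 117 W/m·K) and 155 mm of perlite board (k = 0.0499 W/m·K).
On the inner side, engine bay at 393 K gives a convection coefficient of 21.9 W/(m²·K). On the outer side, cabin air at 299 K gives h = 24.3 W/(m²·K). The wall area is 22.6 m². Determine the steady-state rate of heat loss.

Q ≈ 665 W

Series thermal resistances:
R_inner film = 1/(h_i·A) = 1/(21.9×22.6) = 0.00202 K/W
R_brass = L/(kA) = 0.0046/(117×22.6) = 1.74×10^-6 K/W
R_perlite board = L/(kA) = 0.155/(0.0499×22.6) = 0.1374 K/W
R_outer film = 1/(h_o·A) = 1/(24.3×22.6) = 0.001821 K/W
R_total = 0.1413 K/W
Q = ΔT / R_total = 94 / 0.1413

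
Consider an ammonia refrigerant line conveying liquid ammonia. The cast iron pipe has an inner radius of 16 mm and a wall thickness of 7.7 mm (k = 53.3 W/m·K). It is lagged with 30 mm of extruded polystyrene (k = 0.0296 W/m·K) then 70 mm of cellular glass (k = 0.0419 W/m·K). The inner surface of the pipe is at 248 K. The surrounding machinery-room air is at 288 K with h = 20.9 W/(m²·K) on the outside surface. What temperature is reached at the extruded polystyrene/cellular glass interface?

Per-layer cylindrical resistances, series-summed:
R_cast iron pipe wall = ln(23.7/16)/(2π×53.3×1) = 0.001173 K/W
R_extruded polystyrene = ln(53.7/23.7)/(2π×0.0296×1) = 4.398 K/W
R_cellular glass = ln(123.7/53.7)/(2π×0.0419×1) = 3.17 K/W
R_outer film = 1/(h_o·2πr_oL) = 1/(20.9×2π×0.1237×1) = 0.06156 K/W
R_total = 7.63 K/W
Q = ΔT/R_total = 40/7.63
Q = 5.24 W/m
T_interface = T_inner + Q·ΣR(inner→interface) = 248 + 5.24×4.399

T ≈ 271 K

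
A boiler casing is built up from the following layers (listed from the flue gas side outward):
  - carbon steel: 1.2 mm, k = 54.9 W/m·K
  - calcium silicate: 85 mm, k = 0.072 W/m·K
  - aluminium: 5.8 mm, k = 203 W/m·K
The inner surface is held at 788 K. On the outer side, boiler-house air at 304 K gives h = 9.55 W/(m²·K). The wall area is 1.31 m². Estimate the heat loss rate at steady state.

Q ≈ 493 W

Series thermal resistances:
R_carbon steel = L/(kA) = 0.0012/(54.9×1.31) = 1.669×10^-5 K/W
R_calcium silicate = L/(kA) = 0.085/(0.072×1.31) = 0.9012 K/W
R_aluminium = L/(kA) = 0.0058/(203×1.31) = 2.181×10^-5 K/W
R_outer film = 1/(h_o·A) = 1/(9.55×1.31) = 0.07993 K/W
R_total = 0.9812 K/W
Q = ΔT / R_total = 484 / 0.9812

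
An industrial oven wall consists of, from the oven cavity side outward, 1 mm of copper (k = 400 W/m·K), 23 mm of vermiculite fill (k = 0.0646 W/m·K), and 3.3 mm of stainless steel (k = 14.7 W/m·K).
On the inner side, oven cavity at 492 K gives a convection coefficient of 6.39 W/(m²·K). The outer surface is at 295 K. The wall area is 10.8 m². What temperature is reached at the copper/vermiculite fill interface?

T ≈ 432 K

Model the wall as resistances in series:
R_inner film = 1/(h_i·A) = 1/(6.39×10.8) = 0.01449 K/W
R_copper = L/(kA) = 0.001/(400×10.8) = 2.315×10^-7 K/W
R_vermiculite fill = L/(kA) = 0.023/(0.0646×10.8) = 0.03297 K/W
R_stainless steel = L/(kA) = 0.0033/(14.7×10.8) = 2.079×10^-5 K/W
R_total = 0.04748 K/W;  Q = ΔT/R_total = 197/0.04748 = 4149 W
T_interface = T_inner − Q·ΣR(inner→interface) = 492 − 4150×0.01449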